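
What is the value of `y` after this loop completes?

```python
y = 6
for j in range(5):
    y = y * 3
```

Multiply by 3, 5 times: 6 * 3^5 = 1458
`y` takes the values: 6 → 18 → 54 → 162 → 486 → 1458

Answer: 1458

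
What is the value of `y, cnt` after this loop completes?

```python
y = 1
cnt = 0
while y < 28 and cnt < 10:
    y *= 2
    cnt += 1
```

Double until >= 28 or 10 iterations
`y, cnt` takes the values: (1, 0) → (2, 0) → (2, 1) → (4, 1) → (4, 2) → (8, 2) → (8, 3) → (16, 3) → (16, 4) → (32, 4) → (32, 5)

Answer: 32, 5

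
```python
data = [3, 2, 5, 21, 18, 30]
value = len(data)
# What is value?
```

Trace:
`data = [3, 2, 5, 21, 18, 30]` → data = [3, 2, 5, 21, 18, 30]
`value = len(data)` → value = 6
So value = 6

Answer: 6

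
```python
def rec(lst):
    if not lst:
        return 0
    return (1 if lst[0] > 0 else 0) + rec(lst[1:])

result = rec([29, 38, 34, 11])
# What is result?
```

Count of positive elements in [29, 38, 34, 11] = 4

Answer: 4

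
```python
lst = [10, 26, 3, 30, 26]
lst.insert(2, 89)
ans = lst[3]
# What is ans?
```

Trace:
`lst = [10, 26, 3, 30, 26]` → lst = [10, 26, 3, 30, 26]
`lst.insert(2, 89)` → lst = [10, 26, 89, 3, 30, 26]
`ans = lst[3]` → ans = 3
So ans = 3

Answer: 3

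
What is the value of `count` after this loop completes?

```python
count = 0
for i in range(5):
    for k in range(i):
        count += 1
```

Triangle number: 0+1+2+...+4
`count` takes the values: 0 → 1 → 2 → 3 → 4 → 5 → 6 → 7 → 8 → 9 → 10

Answer: 10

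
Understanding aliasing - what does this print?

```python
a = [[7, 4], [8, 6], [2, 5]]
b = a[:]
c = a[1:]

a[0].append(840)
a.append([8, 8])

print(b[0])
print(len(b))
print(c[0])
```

Key concept: slice with nested mutation.
Step by step:
`a = [[7, 4], [8, 6], [2, 5]]` → a = [[7, 4], [8, 6], [2, 5]]
`b = a[:]` → b = [[7, 4], [8, 6], [2, 5]]
`c = a[1:]` → c = [[8, 6], [2, 5]]
`a[0].append(840)` → a = [[7, 4, 840], [8, 6], [2, 5]]; b = [[7, 4, 840], [8, 6], [2, 5]]
`a.append([8, 8])` → a = [[7, 4, 840], [8, 6], [2, 5], [8, 8]]
`print(b[0])` → prints [7, 4, 840]
`print(len(b))` → prints 3
`print(c[0])` → prints [8, 6]

Answer:
[7, 4, 840]
3
[8, 6]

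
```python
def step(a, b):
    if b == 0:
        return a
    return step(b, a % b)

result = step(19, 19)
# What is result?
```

step(19, 19) -> step(19, 0) -> 19

Answer: 19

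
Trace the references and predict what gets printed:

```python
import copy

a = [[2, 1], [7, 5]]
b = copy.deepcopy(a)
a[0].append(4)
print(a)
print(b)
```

Key concept: deep copy is fully independent.
Step by step:
`a = [[2, 1], [7, 5]]` → a = [[2, 1], [7, 5]]
`b = copy.deepcopy(a)` → b = [[2, 1], [7, 5]]
`a[0].append(4)` → a = [[2, 1, 4], [7, 5]]
`print(a)` → prints [[2, 1, 4], [7, 5]]
`print(b)` → prints [[2, 1], [7, 5]]

Answer:
[[2, 1, 4], [7, 5]]
[[2, 1], [7, 5]]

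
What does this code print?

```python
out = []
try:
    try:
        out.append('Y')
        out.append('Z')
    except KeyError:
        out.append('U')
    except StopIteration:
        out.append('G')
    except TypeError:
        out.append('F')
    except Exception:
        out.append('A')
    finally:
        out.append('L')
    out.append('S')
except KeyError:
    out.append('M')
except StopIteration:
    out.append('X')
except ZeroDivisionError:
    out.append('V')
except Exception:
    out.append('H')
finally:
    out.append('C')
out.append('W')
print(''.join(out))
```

Execution trace: 'Y' (inner try body) → 'Z' (inner try body, no exception) → 'L' (inner finally) → 'S' (try body, no exception) → 'C' (finally) → 'W' (after the try/except). Output: YZLSCW

Answer: YZLSCW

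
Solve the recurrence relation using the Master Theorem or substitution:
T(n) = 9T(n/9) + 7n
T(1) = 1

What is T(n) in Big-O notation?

By Master Theorem: a=9, b=9, f(n)=7n. Since log_9(9) = 1 and f(n) = Θ(n^1), Case 2 applies. T(n) = O(n log n).

Answer: O(n log n)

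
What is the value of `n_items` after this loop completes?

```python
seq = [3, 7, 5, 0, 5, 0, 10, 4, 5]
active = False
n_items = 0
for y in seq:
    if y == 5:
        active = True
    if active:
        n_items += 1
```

Count elements after first 5 in [3, 7, 5, 0, 5, 0, 10, 4, 5]
`n_items` takes the values: 0 → 1 → 2 → 3 → 4 → 5 → 6 → 7

Answer: 7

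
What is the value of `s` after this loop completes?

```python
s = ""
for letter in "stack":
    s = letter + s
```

Reverse 'stack'
`s` takes the values: "" → "s" → "ts" → "ats" → "cats" → "kcats"

Answer: "kcats"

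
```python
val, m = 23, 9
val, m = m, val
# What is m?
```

Trace:
`val, m = 23, 9` → val = 23; m = 9
`val, m = m, val` → val = 9; m = 23
So m = 23

Answer: 23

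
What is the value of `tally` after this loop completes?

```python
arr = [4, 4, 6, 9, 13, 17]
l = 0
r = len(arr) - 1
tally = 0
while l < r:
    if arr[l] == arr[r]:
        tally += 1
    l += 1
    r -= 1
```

Count matching pairs from ends
`tally` takes the values: 0

Answer: 0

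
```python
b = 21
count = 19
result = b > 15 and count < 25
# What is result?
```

Trace:
`b = 21` → b = 21
`count = 19` → count = 19
`result = b > 15 and count < 25` → result = True
So result = True

Answer: True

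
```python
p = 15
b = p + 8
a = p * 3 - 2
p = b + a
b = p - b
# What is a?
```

Trace:
`p = 15` → p = 15
`b = p + 8` → b = 23
`a = p * 3 - 2` → a = 43
`p = b + a` → p = 66
`b = p - b` → b = 43
So a = 43

Answer: 43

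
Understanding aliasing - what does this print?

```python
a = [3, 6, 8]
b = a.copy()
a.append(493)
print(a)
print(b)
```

Key concept: list.copy() creates independent copy.
Step by step:
`a = [3, 6, 8]` → a = [3, 6, 8]
`b = a.copy()` → b = [3, 6, 8]
`a.append(493)` → a = [3, 6, 8, 493]
`print(a)` → prints [3, 6, 8, 493]
`print(b)` → prints [3, 6, 8]

Answer:
[3, 6, 8, 493]
[3, 6, 8]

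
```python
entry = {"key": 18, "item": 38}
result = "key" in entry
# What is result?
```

Trace:
`entry = {"key": 18, "item": 38}` → entry = {'key': 18, 'item': 38}
`result = "key" in entry` → result = True
So result = True

Answer: True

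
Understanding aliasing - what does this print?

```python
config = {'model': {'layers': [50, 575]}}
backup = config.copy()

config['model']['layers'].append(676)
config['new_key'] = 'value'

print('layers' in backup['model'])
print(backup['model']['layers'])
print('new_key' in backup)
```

Key concept: shallow copy gotcha with nested dict.
Step by step:
`config = {'model': {'layers': [50, 575]}}` → config = {'model': {'layers': [50, 575]}}
`backup = config.copy()` → backup = {'model': {'layers': [50, 575]}}
`config['model']['layers'].append(676)` → config = {'model': {'layers': [50, 575, 676]}}; backup = {'model': {'layers': [50, 575, 676]}}
`config['new_key'] = 'value'` → config = {'model': {'layers': [50, 575, 676]}, 'new_key': 'value'}
`print('layers' in backup['model'])` → prints True
`print(backup['model']['layers'])` → prints [50, 575, 676]
`print('new_key' in backup)` → prints False

Answer:
True
[50, 575, 676]
False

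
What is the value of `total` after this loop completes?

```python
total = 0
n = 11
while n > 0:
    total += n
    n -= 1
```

Sum 11 down to 1
`total` takes the values: 0 → 11 → 21 → 30 → 38 → 45 → 51 → 56 → 60 → 63 → 65 → 66

Answer: 66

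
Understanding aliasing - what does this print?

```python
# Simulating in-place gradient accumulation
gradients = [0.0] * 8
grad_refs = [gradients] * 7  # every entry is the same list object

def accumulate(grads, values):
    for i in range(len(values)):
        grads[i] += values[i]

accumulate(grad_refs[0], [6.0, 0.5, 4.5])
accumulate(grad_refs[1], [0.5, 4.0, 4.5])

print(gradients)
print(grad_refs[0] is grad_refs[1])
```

Key concept: gradient accumulation aliasing.
Step by step:
`gradients = [0.0] * 8` → gradients = [0.0, 0.0, 0.0, 0.0, 0.0, 0.0, 0.0, 0.0]
`grad_refs = [gradients] * 7` → grad_refs = [[0.0, 0.0, 0.0, 0.0, 0.0, 0.0, 0.0, 0.0], [0.0, 0.0, 0.0, 0.0, 0.0, 0.0, 0.0, 0.0], [0.0, 0.0, 0.0, 0.0, 0.0, 0.0, 0.0, 0.0], [0.0, 0.0, 0.0, 0.0, 0.0, 0.0, 0.0, 0.0], [0.0, 0.0, 0.0, 0.0, 0.0, 0.0, 0.0, 0.0], [0.0, 0.0, 0.0, 0.0, 0.0, 0.0, 0.0, 0.0], [0.0, 0.0, 0.0, 0.0, 0.0, 0.0, 0.0, 0.0]]
`accumulate(grad_refs[0], [6.0, 0.5, 4.5])` → gradients = [6.0, 0.5, 4.5, 0.0, 0.0, 0.0, 0.0, 0.0]; grad_refs = [[6.0, 0.5, 4.5, 0.0, 0.0, 0.0, 0.0, 0.0], [6.0, 0.5, 4.5, 0.0, 0.0, 0.0, 0.0, 0.0], [6.0, 0.5, 4.5, 0.0, 0.0, 0.0, 0.0, 0.0], [6.0, 0.5, 4.5, 0.0, 0.0, 0.0, 0.0, 0.0], [6.0, 0.5, 4.5, 0.0, 0.0, 0.0, 0.0, 0.0], [6.0, 0.5, 4.5, 0.0, 0.0, 0.0, 0.0, 0.0], [6.0, 0.5, 4.5, 0.0, 0.0, 0.0, 0.0, 0.0]]
`accumulate(grad_refs[1], [0.5, 4.0, 4.5])` → gradients = [6.5, 4.5, 9.0, 0.0, 0.0, 0.0, 0.0, 0.0]; grad_refs = [[6.5, 4.5, 9.0, 0.0, 0.0, 0.0, 0.0, 0.0], [6.5, 4.5, 9.0, 0.0, 0.0, 0.0, 0.0, 0.0], [6.5, 4.5, 9.0, 0.0, 0.0, 0.0, 0.0, 0.0], [6.5, 4.5, 9.0, 0.0, 0.0, 0.0, 0.0, 0.0], [6.5, 4.5, 9.0, 0.0, 0.0, 0.0, 0.0, 0.0], [6.5, 4.5, 9.0, 0.0, 0.0, 0.0, 0.0, 0.0], [6.5, 4.5, 9.0, 0.0, 0.0, 0.0, 0.0, 0.0]]
`print(gradients)` → prints [6.5, 4.5, 9.0, 0.0, 0.0, 0.0, 0.0, 0.0]
`print(grad_refs[0] is grad_refs[1])` → prints True

Answer:
[6.5, 4.5, 9.0, 0.0, 0.0, 0.0, 0.0, 0.0]
True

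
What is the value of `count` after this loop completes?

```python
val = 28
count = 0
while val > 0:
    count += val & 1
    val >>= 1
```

Count set bits in 28 (binary: 0b11100)
`count` takes the values: 0 → 1 → 2 → 3

Answer: 3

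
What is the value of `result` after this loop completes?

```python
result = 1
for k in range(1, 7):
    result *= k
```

6! = 720
`result` takes the values: 1 → 2 → 6 → 24 → 120 → 720

Answer: 720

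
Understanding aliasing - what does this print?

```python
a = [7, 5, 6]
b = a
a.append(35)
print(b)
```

Key concept: basic list aliasing.
Step by step:
`a = [7, 5, 6]` → a = [7, 5, 6]
`b = a` → b = [7, 5, 6] (same object as a)
`a.append(35)` → a = [7, 5, 6, 35] (same object as b); b = [7, 5, 6, 35] (same object as a)
`print(b)` → prints [7, 5, 6, 35]

Answer: [7, 5, 6, 35]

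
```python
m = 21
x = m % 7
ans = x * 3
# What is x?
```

Trace:
`m = 21` → m = 21
`x = m % 7` → x = 0
`ans = x * 3` → ans = 0
So x = 0

Answer: 0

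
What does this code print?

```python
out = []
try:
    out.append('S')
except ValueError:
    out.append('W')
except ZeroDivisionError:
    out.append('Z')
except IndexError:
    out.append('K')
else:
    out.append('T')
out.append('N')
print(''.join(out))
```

Execution trace: 'S' (try body, no exception) → 'T' (else) → 'N' (after the try/except). Output: STN

Answer: STN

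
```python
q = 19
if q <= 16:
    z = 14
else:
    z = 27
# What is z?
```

Trace:
`q = 19` → q = 19
`if q <= 16: ...` → q <= 16 is False, take else branch → z = 27
So z = 27

Answer: 27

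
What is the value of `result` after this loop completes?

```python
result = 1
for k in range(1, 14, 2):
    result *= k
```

Product of 1, 3, 5, ... up to 13
`result` takes the values: 1 → 3 → 15 → 105 → 945 → 10395 → 135135

Answer: 135135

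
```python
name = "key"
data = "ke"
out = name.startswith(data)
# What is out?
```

Trace:
`name = "key"` → name = 'key'
`data = "ke"` → data = 'ke'
`out = name.startswith(data)` → out = True
So out = True

Answer: True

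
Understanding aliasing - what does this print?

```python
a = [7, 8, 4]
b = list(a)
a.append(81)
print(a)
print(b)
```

Key concept: list() constructor creates copy.
Step by step:
`a = [7, 8, 4]` → a = [7, 8, 4]
`b = list(a)` → b = [7, 8, 4]
`a.append(81)` → a = [7, 8, 4, 81]
`print(a)` → prints [7, 8, 4, 81]
`print(b)` → prints [7, 8, 4]

Answer:
[7, 8, 4, 81]
[7, 8, 4]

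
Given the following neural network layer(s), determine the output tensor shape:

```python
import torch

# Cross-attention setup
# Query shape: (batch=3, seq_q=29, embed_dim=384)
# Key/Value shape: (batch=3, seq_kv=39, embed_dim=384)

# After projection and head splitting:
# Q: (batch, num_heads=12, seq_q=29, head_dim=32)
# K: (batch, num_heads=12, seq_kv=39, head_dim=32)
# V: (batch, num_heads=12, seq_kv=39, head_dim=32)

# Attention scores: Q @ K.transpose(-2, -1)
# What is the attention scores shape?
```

Input: (3, 29, 384) -> Output: (3, 12, 29, 39)

Answer: (3, 12, 29, 39)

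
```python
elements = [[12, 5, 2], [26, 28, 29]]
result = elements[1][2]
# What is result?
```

Trace:
`elements = [[12, 5, 2], [26, 28, 29]]` → elements = [[12, 5, 2], [26, 28, 29]]
`result = elements[1][2]` → result = 29
So result = 29

Answer: 29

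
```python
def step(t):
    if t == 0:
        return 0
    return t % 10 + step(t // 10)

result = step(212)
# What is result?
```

Sum of digits of 212: 2 + 1 + 2 = 5

Answer: 5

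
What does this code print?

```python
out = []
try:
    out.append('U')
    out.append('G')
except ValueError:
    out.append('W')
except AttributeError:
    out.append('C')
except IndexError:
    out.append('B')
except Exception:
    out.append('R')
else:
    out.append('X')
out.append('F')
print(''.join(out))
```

Execution trace: 'U' (try body) → 'G' (try body, no exception) → 'X' (else) → 'F' (after the try/except). Output: UGXF

Answer: UGXF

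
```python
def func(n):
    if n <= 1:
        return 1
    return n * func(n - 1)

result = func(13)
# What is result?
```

func(13) = 13 * 12 * 11 * 10 * 9 * 8 * 7 * 6 * 5 * 4 * 3 * 2 * 1 = 6227020800

Answer: 6227020800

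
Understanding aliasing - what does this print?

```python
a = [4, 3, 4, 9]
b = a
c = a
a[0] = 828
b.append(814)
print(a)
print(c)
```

Key concept: multiple aliases.
Step by step:
`a = [4, 3, 4, 9]` → a = [4, 3, 4, 9]
`b = a` → b = [4, 3, 4, 9] (same object as a)
`c = a` → c = [4, 3, 4, 9] (same object as a, b)
`a[0] = 828` → a = [828, 3, 4, 9] (same object as b, c); b = [828, 3, 4, 9] (same object as a, c); c = [828, 3, 4, 9] (same object as a, b)
`b.append(814)` → a = [828, 3, 4, 9, 814] (same object as b, c); b = [828, 3, 4, 9, 814] (same object as a, c); c = [828, 3, 4, 9, 814] (same object as a, b)
`print(a)` → prints [828, 3, 4, 9, 814]
`print(c)` → prints [828, 3, 4, 9, 814]

Answer:
[828, 3, 4, 9, 814]
[828, 3, 4, 9, 814]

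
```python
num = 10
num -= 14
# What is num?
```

Trace:
`num = 10` → num = 10
`num -= 14` → num = -4
So num = -4

Answer: -4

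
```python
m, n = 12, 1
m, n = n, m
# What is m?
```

Trace:
`m, n = 12, 1` → m = 12; n = 1
`m, n = n, m` → m = 1; n = 12
So m = 1

Answer: 1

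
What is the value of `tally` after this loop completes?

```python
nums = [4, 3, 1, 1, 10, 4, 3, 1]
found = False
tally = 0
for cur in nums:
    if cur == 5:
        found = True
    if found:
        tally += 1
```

Count elements after first 5 in [4, 3, 1, 1, 10, 4, 3, 1]
`tally` takes the values: 0

Answer: 0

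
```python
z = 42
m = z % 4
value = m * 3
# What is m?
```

Trace:
`z = 42` → z = 42
`m = z % 4` → m = 2
`value = m * 3` → value = 6
So m = 2

Answer: 2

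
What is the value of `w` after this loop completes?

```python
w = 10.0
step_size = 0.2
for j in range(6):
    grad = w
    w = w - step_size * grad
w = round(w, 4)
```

Gradient descent: w = 10.0 * (1 - 0.2)^6
`w` takes the values: 10.0 → 8.0 → 6.4 → 5.12 → 4.096 → 3.2768 → 2.62144 → 2.6214

Answer: 2.6214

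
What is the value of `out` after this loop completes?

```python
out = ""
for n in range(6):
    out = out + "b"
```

Repeat 'b' 6 times
`out` takes the values: "" → "b" → "bb" → "bbb" → "bbbb" → "bbbbb" → "bbbbbb"

Answer: "bbbbbb"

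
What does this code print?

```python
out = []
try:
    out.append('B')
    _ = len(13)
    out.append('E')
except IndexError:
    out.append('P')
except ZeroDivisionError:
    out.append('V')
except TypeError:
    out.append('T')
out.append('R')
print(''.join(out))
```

Execution trace: 'B' (try body) → 'T' (except TypeError) → 'R' (after the try/except). Output: BTR

Answer: BTR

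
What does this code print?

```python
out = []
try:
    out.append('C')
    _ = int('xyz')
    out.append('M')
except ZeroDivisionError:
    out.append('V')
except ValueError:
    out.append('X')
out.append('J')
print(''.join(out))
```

Execution trace: 'C' (try body) → 'X' (except ValueError) → 'J' (after the try/except). Output: CXJ

Answer: CXJ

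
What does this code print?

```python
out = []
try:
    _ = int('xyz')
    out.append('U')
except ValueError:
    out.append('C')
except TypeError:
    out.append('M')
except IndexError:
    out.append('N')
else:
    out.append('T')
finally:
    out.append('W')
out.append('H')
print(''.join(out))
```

Execution trace: 'C' (except ValueError) → 'W' (finally) → 'H' (after the try/except). Output: CWH

Answer: CWH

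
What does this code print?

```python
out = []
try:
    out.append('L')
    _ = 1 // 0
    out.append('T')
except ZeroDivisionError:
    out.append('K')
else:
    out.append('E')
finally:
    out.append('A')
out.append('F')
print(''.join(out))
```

Execution trace: 'L' (try body) → 'K' (except ZeroDivisionError) → 'A' (finally) → 'F' (after the try/except). Output: LKAF

Answer: LKAF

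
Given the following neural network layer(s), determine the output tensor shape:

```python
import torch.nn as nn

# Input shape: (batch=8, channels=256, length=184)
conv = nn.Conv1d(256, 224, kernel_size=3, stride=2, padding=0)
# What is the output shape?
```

Input: (8, 256, 184) -> Output: (8, 224, 91)

Answer: (8, 224, 91)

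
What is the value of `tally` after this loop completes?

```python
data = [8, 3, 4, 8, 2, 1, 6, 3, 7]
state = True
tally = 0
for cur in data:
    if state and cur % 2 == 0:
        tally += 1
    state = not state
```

Count even values at even positions
`tally` takes the values: 0 → 1 → 2 → 3 → 4

Answer: 4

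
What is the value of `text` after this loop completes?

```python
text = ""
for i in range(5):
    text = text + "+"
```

Repeat '+' 5 times
`text` takes the values: "" → "+" → "++" → "+++" → "++++" → "+++++"

Answer: "+++++"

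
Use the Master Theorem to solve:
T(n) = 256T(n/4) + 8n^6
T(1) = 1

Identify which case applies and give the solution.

a=256, b=4, f(n)=8n^6. log_4(256) = 4. Since c=6 > 4 and the regularity condition holds (256(n/4)^6 = (256/4^6)n^6 with 256/4^6 < 1), Case 3 applies: T(n) = Θ(f(n)) = O(n^6).

Answer: O(n^6) - Case 3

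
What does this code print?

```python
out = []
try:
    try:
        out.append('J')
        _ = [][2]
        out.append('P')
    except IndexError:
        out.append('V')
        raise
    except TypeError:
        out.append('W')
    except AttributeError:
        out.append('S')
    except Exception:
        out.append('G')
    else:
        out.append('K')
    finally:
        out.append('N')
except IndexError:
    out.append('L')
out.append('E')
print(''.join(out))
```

Execution trace: 'J' (inner try body) → 'V' (inner except IndexError) → 'N' (inner finally) → 'L' (outer except IndexError) → 'E' (after the try/except). Output: JVNLE

Answer: JVNLE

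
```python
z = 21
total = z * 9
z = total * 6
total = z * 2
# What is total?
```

Trace:
`z = 21` → z = 21
`total = z * 9` → total = 189
`z = total * 6` → z = 1134
`total = z * 2` → total = 2268
So total = 2268

Answer: 2268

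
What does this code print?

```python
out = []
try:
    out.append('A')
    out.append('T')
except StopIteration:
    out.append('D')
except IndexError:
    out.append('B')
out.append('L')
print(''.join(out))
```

Execution trace: 'A' (try body) → 'T' (try body, no exception) → 'L' (after the try/except). Output: ATL

Answer: ATL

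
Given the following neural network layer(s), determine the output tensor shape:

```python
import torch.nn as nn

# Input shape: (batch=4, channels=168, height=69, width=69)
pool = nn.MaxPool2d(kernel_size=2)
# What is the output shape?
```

Input: (4, 168, 69, 69) -> Output: (4, 168, 34, 34)

Answer: (4, 168, 34, 34)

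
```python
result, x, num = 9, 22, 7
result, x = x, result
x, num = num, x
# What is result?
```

Trace:
`result, x, num = 9, 22, 7` → result = 9; x = 22; num = 7
`result, x = x, result` → result = 22; x = 9
`x, num = num, x` → x = 7; num = 9
So result = 22

Answer: 22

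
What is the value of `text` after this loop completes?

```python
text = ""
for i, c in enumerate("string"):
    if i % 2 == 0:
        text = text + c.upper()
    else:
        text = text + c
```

Uppercase even positions in 'string'
`text` takes the values: "" → "S" → "St" → "StR" → "StRi" → "StRiN" → "StRiNg"

Answer: "StRiNg"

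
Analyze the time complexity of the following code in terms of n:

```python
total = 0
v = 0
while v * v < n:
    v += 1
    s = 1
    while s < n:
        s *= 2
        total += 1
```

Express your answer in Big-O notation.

Each loop level contributes: √n × log n. Multiplying the contributions gives O(√n log n).

Answer: O(√n log n)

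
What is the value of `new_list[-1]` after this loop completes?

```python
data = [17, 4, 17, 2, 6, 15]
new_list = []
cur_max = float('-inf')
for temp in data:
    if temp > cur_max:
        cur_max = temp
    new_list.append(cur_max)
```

Running max ends at 17
`new_list` takes the values: [] → [17] → [17, 17] → [17, 17, 17] → [17, 17, 17, 17] → [17, 17, 17, 17, 17] → [17, 17, 17, 17, 17, 17]
So `new_list[-1]` = 17

Answer: 17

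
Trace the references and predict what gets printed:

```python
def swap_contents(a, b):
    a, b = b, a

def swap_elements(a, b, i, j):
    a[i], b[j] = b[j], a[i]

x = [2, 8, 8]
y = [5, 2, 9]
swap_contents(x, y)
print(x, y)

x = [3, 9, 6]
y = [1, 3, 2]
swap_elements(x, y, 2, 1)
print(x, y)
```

Key concept: parameter rebinding vs mutation.
Step by step:
`x = [2, 8, 8]` → x = [2, 8, 8]
`y = [5, 2, 9]` → y = [5, 2, 9]
`swap_contents(x, y)` → no visible change to tracked variables
`print(x, y)` → prints [2, 8, 8] [5, 2, 9]
`x = [3, 9, 6]` → x = [3, 9, 6]
`y = [1, 3, 2]` → y = [1, 3, 2]
`swap_elements(x, y, 2, 1)` → x = [3, 9, 3]; y = [1, 6, 2]
`print(x, y)` → prints [3, 9, 3] [1, 6, 2]

Answer:
[2, 8, 8] [5, 2, 9]
[3, 9, 3] [1, 6, 2]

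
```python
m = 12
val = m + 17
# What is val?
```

Trace:
`m = 12` → m = 12
`val = m + 17` → val = 29
So val = 29

Answer: 29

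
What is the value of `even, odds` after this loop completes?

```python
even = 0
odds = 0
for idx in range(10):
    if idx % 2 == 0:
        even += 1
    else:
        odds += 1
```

Count evens and odds in range(10)
`even, odds` takes the values: (0, 0) → (1, 0) → (1, 1) → (2, 1) → (2, 2) → (3, 2) → (3, 3) → (4, 3) → (4, 4) → (5, 4) → (5, 5)

Answer: 5, 5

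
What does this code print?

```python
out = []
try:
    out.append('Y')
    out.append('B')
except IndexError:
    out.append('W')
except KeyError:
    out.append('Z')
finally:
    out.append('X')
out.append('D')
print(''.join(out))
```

Execution trace: 'Y' (try body) → 'B' (try body, no exception) → 'X' (finally) → 'D' (after the try/except). Output: YBXD

Answer: YBXD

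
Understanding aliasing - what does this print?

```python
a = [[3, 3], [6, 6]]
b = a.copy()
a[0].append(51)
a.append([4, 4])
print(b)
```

Key concept: shallow copy with nested lists.
Step by step:
`a = [[3, 3], [6, 6]]` → a = [[3, 3], [6, 6]]
`b = a.copy()` → b = [[3, 3], [6, 6]]
`a[0].append(51)` → a = [[3, 3, 51], [6, 6]]; b = [[3, 3, 51], [6, 6]]
`a.append([4, 4])` → a = [[3, 3, 51], [6, 6], [4, 4]]
`print(b)` → prints [[3, 3, 51], [6, 6]]

Answer: [[3, 3, 51], [6, 6]]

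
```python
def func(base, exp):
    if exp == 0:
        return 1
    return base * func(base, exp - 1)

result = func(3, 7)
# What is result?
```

func(3, 7) = 3 * 3 * 3 * 3 * 3 * 3 * 3 = 2187

Answer: 2187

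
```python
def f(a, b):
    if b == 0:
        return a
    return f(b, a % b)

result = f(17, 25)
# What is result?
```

f(17, 25) -> f(25, 17) -> f(17, 8) -> f(8, 1) -> f(1, 0) -> 1

Answer: 1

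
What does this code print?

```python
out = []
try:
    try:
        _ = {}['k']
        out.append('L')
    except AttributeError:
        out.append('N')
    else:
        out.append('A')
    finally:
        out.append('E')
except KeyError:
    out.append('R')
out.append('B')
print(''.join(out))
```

Execution trace: 'E' (finally) → 'R' (outer except KeyError) → 'B' (after the try/except). Output: ERB

Answer: ERB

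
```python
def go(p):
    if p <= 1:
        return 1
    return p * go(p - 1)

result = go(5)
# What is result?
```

go(5) = 5 * 4 * 3 * 2 * 1 = 120

Answer: 120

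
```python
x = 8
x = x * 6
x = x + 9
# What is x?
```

Trace:
`x = 8` → x = 8
`x = x * 6` → x = 48
`x = x + 9` → x = 57
So x = 57

Answer: 57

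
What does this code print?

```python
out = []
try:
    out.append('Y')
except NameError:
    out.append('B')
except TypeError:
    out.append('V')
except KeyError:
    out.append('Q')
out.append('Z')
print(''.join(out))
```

Execution trace: 'Y' (try body, no exception) → 'Z' (after the try/except). Output: YZ

Answer: YZ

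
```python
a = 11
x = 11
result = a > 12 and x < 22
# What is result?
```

Trace:
`a = 11` → a = 11
`x = 11` → x = 11
`result = a > 12 and x < 22` → result = False
So result = False

Answer: False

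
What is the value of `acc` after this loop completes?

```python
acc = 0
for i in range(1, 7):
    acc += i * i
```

Sum of squares 1² to 6² = 91
`acc` takes the values: 0 → 1 → 5 → 14 → 30 → 55 → 91

Answer: 91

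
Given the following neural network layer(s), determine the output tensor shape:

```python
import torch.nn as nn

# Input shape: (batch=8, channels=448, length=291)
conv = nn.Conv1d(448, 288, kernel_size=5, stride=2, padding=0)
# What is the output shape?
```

Input: (8, 448, 291) -> Output: (8, 288, 144)

Answer: (8, 288, 144)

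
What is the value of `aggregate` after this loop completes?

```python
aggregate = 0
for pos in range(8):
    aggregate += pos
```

Sum of 0 to 7 = 28
`aggregate` takes the values: 0 → 1 → 3 → 6 → 10 → 15 → 21 → 28

Answer: 28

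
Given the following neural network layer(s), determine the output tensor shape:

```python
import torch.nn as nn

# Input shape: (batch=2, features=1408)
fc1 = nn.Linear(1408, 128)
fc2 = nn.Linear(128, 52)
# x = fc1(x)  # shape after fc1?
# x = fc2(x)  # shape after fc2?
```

Input: (2, 1408) -> after fc1: (2, 128) -> Output: (2, 52)

Answer: (2, 52)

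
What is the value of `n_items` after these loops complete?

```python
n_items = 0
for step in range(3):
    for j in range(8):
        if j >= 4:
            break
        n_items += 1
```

Inner breaks at 4, outer runs 3 times
`n_items` takes the values: 0 → 1 → 2 → 3 → 4 → 5 → 6 → 7 → 8 → 9 → 10 → 11 → 12

Answer: 12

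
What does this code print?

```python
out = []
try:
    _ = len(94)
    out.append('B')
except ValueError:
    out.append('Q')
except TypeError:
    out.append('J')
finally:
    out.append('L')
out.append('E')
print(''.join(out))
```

Execution trace: 'J' (except TypeError) → 'L' (finally) → 'E' (after the try/except). Output: JLE

Answer: JLE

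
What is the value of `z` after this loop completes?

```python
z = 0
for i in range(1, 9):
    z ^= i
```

XOR of 1 to 8
`z` takes the values: 0 → 1 → 3 → 0 → 4 → 1 → 7 → 0 → 8

Answer: 8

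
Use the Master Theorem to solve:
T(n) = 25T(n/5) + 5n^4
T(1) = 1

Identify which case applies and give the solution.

a=25, b=5, f(n)=5n^4. log_5(25) = 2. Since c=4 > 2 and the regularity condition holds (25(n/5)^4 = (25/5^4)n^4 with 25/5^4 < 1), Case 3 applies: T(n) = Θ(f(n)) = O(n^4).

Answer: O(n^4) - Case 3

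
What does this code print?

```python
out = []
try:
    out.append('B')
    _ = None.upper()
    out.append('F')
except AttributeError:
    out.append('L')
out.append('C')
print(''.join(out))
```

Execution trace: 'B' (try body) → 'L' (except AttributeError) → 'C' (after the try/except). Output: BLC

Answer: BLC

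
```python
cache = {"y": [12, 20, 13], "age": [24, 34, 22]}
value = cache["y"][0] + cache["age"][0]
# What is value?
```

Trace:
`cache = {"y": [12, 20, 13], "age": [24, 34, 22]}` → cache = {'y': [12, 20, 13], 'age': [24, 34, 22]}
`value = cache["y"][0] + cache["age"][0]` → value = 36
So value = 36

Answer: 36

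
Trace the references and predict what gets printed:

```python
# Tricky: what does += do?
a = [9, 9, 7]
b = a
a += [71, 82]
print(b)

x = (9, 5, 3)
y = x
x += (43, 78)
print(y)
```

Key concept: += behavior differs for mutable vs immutable.
Step by step:
`a = [9, 9, 7]` → a = [9, 9, 7]
`b = a` → b = [9, 9, 7] (same object as a)
`a += [71, 82]` → a = [9, 9, 7, 71, 82] (same object as b); b = [9, 9, 7, 71, 82] (same object as a)
`print(b)` → prints [9, 9, 7, 71, 82]
`x = (9, 5, 3)` → x = (9, 5, 3)
`y = x` → y = (9, 5, 3)
`x += (43, 78)` → x = (9, 5, 3, 43, 78)
`print(y)` → prints (9, 5, 3)

Answer:
[9, 9, 7, 71, 82]
(9, 5, 3)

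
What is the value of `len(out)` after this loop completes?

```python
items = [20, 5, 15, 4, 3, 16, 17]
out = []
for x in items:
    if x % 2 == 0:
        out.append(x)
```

Count even numbers in [20, 5, 15, 4, 3, 16, 17]
`out` takes the values: [] → [20] → [20, 4] → [20, 4, 16]
So `len(out)` = 3

Answer: 3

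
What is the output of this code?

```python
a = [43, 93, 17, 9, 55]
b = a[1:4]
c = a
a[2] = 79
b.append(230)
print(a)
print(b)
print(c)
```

Key concept: slice vs alias.
Step by step:
`a = [43, 93, 17, 9, 55]` → a = [43, 93, 17, 9, 55]
`b = a[1:4]` → b = [93, 17, 9]
`c = a` → c = [43, 93, 17, 9, 55] (same object as a)
`a[2] = 79` → a = [43, 93, 79, 9, 55] (same object as c); c = [43, 93, 79, 9, 55] (same object as a)
`b.append(230)` → b = [93, 17, 9, 230]
`print(a)` → prints [43, 93, 79, 9, 55]
`print(b)` → prints [93, 17, 9, 230]
`print(c)` → prints [43, 93, 79, 9, 55]

Answer:
[43, 93, 79, 9, 55]
[93, 17, 9, 230]
[43, 93, 79, 9, 55]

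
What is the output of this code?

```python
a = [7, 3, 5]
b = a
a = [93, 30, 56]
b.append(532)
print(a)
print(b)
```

Key concept: rebinding vs mutation: a is rebound to a new list, b still points at the original.
Step by step:
`a = [7, 3, 5]` → a = [7, 3, 5]
`b = a` → b = [7, 3, 5] (same object as a)
`a = [93, 30, 56]` → a = [93, 30, 56]
`b.append(532)` → b = [7, 3, 5, 532]
`print(a)` → prints [93, 30, 56]
`print(b)` → prints [7, 3, 5, 532]

Answer:
[93, 30, 56]
[7, 3, 5, 532]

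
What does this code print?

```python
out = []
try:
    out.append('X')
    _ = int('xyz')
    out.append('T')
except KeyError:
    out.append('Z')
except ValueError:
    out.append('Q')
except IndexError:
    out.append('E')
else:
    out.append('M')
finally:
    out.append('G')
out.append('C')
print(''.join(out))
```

Execution trace: 'X' (try body) → 'Q' (except ValueError) → 'G' (finally) → 'C' (after the try/except). Output: XQGC

Answer: XQGC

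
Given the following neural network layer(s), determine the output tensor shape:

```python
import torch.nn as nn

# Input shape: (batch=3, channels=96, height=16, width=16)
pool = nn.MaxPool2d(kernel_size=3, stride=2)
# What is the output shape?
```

Input: (3, 96, 16, 16) -> Output: (3, 96, 7, 7)

Answer: (3, 96, 7, 7)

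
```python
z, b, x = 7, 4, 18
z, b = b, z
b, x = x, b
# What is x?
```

Trace:
`z, b, x = 7, 4, 18` → z = 7; b = 4; x = 18
`z, b = b, z` → z = 4; b = 7
`b, x = x, b` → b = 18; x = 7
So x = 7

Answer: 7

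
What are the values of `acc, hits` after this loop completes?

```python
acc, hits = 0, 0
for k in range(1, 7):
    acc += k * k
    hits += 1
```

Sum of squares and count
`acc, hits` takes the values: (0, 0) → (1, 0) → (1, 1) → (5, 1) → (5, 2) → (14, 2) → (14, 3) → (30, 3) → (30, 4) → (55, 4) → (55, 5) → (91, 5) → (91, 6)

Answer: 91, 6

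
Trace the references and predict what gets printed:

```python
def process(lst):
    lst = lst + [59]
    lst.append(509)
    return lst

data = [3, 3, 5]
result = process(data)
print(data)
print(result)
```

Key concept: rebinding parameter vs mutation.
Step by step:
`data = [3, 3, 5]` → data = [3, 3, 5]
`result = process(data)` → result = [3, 3, 5, 59, 509]
`print(data)` → prints [3, 3, 5]
`print(result)` → prints [3, 3, 5, 59, 509]

Answer:
[3, 3, 5]
[3, 3, 5, 59, 509]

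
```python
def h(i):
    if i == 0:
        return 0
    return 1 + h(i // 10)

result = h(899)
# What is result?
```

Count of digits of 899: 3

Answer: 3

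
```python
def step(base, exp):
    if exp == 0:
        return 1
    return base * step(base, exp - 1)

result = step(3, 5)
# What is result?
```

step(3, 5) = 3 * 3 * 3 * 3 * 3 = 243

Answer: 243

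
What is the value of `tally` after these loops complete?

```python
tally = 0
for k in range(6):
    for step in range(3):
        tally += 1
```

6 * 3 = 18
`tally` takes the values: 0 → 1 → 2 → 3 → 4 → 5 → 6 → 7 → 8 → 9 → 10 → 11 → 12 → 13 → 14 → 15 → 16 → 17 → 18

Answer: 18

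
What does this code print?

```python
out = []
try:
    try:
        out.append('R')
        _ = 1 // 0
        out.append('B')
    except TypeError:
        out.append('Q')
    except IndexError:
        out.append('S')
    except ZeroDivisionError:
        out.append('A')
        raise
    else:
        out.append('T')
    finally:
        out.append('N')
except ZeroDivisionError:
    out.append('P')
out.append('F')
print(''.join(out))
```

Execution trace: 'R' (inner try body) → 'A' (inner except ZeroDivisionError) → 'N' (inner finally) → 'P' (outer except ZeroDivisionError) → 'F' (after the try/except). Output: RANPF

Answer: RANPF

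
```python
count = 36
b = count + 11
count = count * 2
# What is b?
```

Trace:
`count = 36` → count = 36
`b = count + 11` → b = 47
`count = count * 2` → count = 72
So b = 47

Answer: 47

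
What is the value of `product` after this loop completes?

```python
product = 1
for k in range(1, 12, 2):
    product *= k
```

Product of 1, 3, 5, ... up to 11
`product` takes the values: 1 → 3 → 15 → 105 → 945 → 10395

Answer: 10395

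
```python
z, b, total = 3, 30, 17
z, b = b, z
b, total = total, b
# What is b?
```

Trace:
`z, b, total = 3, 30, 17` → z = 3; b = 30; total = 17
`z, b = b, z` → z = 30; b = 3
`b, total = total, b` → b = 17; total = 3
So b = 17

Answer: 17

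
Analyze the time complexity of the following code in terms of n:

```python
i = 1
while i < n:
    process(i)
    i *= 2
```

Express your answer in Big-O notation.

This is Logarithmic loop. Time complexity: O(log n).

Answer: O(log n)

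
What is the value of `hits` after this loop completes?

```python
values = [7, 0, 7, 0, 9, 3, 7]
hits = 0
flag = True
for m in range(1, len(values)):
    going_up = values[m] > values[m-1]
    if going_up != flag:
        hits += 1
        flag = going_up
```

Count direction changes in [7, 0, 7, 0, 9, 3, 7]
`hits` takes the values: 0 → 1 → 2 → 3 → 4 → 5 → 6

Answer: 6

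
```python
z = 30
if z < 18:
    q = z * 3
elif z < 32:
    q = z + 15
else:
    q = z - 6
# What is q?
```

Trace:
`z = 30` → z = 30
`if z < 18: ...` → z < 18 is False, z < 32 is True → q = 45
So q = 45

Answer: 45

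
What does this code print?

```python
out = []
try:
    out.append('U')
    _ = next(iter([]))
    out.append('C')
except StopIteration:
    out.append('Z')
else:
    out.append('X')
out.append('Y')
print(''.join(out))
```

Execution trace: 'U' (try body) → 'Z' (except StopIteration) → 'Y' (after the try/except). Output: UZY

Answer: UZY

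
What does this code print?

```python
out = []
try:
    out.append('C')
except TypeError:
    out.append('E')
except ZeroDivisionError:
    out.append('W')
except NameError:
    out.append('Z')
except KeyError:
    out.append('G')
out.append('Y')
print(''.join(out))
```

Execution trace: 'C' (try body, no exception) → 'Y' (after the try/except). Output: CY

Answer: CY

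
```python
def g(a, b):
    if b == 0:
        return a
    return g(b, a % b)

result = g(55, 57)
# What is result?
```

g(55, 57) -> g(57, 55) -> g(55, 2) -> g(2, 1) -> g(1, 0) -> 1

Answer: 1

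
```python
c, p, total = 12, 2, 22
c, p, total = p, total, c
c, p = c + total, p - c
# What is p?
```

Trace:
`c, p, total = 12, 2, 22` → c = 12; p = 2; total = 22
`c, p, total = p, total, c` → c = 2; p = 22; total = 12
`c, p = c + total, p - c` → c = 14; p = 20
So p = 20

Answer: 20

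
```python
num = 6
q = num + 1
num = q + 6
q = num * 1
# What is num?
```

Trace:
`num = 6` → num = 6
`q = num + 1` → q = 7
`num = q + 6` → num = 13
`q = num * 1` → q = 13
So num = 13

Answer: 13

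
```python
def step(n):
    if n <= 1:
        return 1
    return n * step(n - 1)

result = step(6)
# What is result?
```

step(6) = 6 * 5 * 4 * 3 * 2 * 1 = 720

Answer: 720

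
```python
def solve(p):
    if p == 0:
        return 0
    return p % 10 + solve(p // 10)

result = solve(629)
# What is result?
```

Sum of digits of 629: 9 + 2 + 6 = 17

Answer: 17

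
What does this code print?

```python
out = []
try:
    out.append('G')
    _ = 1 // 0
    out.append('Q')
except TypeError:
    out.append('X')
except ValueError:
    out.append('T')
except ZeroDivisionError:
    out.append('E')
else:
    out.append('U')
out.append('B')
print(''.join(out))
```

Execution trace: 'G' (try body) → 'E' (except ZeroDivisionError) → 'B' (after the try/except). Output: GEB

Answer: GEB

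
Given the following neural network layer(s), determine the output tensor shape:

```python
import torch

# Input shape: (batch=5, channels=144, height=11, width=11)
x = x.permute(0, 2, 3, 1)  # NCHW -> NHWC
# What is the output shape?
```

Input: (5, 144, 11, 11) -> Output: (5, 11, 11, 144)

Answer: (5, 11, 11, 144)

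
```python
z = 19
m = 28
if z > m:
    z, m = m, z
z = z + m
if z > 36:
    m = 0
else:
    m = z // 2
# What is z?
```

Trace:
`z = 19` → z = 19
`m = 28` → m = 28
`if z > m: ...` → z > m is False → no variable changes
`z = z + m` → z = 47
`if z > 36: ...` → z > 36 is True → m = 0
So z = 47

Answer: 47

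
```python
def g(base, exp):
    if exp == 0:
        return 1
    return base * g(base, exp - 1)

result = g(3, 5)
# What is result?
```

g(3, 5) = 3 * 3 * 3 * 3 * 3 = 243

Answer: 243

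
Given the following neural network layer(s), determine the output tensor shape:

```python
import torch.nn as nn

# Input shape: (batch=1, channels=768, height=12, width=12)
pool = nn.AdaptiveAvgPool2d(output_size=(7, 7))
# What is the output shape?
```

Input: (1, 768, 12, 12) -> Output: (1, 768, 7, 7)

Answer: (1, 768, 7, 7)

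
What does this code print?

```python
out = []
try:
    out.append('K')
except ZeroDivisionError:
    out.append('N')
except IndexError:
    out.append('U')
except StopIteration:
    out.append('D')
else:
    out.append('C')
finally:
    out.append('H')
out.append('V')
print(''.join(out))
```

Execution trace: 'K' (try body, no exception) → 'C' (else) → 'H' (finally) → 'V' (after the try/except). Output: KCHV

Answer: KCHV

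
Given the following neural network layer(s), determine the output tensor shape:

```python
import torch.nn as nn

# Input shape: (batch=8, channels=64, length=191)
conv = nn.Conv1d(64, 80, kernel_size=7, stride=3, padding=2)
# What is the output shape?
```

Input: (8, 64, 191) -> Output: (8, 80, 63)

Answer: (8, 80, 63)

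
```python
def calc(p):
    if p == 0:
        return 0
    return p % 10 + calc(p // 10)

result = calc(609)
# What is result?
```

Sum of digits of 609: 9 + 0 + 6 = 15

Answer: 15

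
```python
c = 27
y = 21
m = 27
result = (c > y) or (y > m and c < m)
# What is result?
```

Trace:
`c = 27` → c = 27
`y = 21` → y = 21
`m = 27` → m = 27
`result = (c > y) or (y > m and c < m)` → result = True
So result = True

Answer: True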